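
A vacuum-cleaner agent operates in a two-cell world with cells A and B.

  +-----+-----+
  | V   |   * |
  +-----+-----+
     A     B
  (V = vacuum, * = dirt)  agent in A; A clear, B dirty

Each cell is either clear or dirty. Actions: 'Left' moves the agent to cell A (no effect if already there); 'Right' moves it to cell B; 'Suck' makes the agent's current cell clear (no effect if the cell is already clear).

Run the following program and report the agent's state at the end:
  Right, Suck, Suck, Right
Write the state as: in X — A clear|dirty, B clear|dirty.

in B — A clear, B clear

Right (#1): in B — A clear, B dirty
Suck (#2): in B — A clear, B clear
Suck (#3): in B — A clear, B clear
Right (#4): in B — A clear, B clear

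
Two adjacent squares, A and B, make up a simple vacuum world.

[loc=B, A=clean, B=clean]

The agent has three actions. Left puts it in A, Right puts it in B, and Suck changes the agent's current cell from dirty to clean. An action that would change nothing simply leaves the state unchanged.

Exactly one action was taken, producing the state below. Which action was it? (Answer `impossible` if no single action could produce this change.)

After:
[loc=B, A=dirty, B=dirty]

try  Left: (A; A:clean, B:clean)
try Right: (B; A:clean, B:clean)
try  Suck: (B; A:clean, B:clean)
no single action produces the after-state

impossible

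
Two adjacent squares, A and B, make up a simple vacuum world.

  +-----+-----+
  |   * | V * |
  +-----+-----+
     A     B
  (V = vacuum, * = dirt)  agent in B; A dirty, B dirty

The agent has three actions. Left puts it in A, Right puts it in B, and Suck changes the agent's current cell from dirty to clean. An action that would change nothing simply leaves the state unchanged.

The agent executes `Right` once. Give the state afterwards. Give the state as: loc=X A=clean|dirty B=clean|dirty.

loc=B A=dirty B=dirty

start: loc=B A=dirty B=dirty
[1] after Right: loc=B A=dirty B=dirty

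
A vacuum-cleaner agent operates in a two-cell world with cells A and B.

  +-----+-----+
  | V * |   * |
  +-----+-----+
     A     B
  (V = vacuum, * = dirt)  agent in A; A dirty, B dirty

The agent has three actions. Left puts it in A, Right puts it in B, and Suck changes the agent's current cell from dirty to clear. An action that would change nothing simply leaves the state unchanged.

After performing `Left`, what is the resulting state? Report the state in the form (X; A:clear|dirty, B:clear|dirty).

start: (A; A:dirty, B:dirty)
1. Left → (A; A:dirty, B:dirty)

(A; A:dirty, B:dirty)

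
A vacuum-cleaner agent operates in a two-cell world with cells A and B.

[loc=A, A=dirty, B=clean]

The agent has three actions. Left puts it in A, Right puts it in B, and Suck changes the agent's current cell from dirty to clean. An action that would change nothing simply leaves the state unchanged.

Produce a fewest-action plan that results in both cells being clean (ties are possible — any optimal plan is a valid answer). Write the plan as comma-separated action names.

Suck (#1): <A|clean|clean>
min 1: A is dirty, one Suck

Suck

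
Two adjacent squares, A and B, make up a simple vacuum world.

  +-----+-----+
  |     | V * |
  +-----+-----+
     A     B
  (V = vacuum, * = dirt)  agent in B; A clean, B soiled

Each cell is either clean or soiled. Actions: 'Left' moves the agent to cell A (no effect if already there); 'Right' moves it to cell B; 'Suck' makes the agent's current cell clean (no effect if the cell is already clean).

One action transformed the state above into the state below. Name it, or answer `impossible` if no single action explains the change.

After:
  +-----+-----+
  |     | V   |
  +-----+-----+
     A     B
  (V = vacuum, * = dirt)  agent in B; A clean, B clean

Suck

try  Left: in A — A clean, B soiled
try Right: in B — A clean, B soiled
try  Suck: in B — A clean, B clean  ← match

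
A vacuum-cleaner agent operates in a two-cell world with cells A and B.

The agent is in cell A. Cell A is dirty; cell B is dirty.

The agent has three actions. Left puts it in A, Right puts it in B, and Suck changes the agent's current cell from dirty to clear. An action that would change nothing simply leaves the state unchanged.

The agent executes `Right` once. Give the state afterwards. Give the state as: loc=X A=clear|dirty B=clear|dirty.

loc=B A=dirty B=dirty

start: loc=A A=dirty B=dirty
1. Right → loc=B A=dirty B=dirty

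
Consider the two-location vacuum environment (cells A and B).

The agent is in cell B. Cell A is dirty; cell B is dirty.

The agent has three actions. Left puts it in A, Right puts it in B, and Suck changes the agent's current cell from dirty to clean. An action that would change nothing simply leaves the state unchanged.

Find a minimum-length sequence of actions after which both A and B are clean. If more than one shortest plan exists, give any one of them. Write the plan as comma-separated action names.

Suck, Left, Suck

1) do Suck; now in B — A dirty, B clean
2) do Left; now in A — A dirty, B clean
3) do Suck; now in A — A clean, B clean
min 3: Suck B + move + Suck A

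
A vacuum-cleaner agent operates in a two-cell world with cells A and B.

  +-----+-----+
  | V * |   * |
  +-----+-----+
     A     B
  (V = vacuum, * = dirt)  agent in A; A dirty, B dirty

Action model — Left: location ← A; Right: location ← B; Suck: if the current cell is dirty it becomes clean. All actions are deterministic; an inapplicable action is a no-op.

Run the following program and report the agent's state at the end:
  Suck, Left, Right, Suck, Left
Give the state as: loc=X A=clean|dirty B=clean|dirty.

loc=A A=clean B=clean

1) do Suck; now loc=A A=clean B=dirty
2) do Left; now loc=A A=clean B=dirty
3) do Right; now loc=B A=clean B=dirty
4) do Suck; now loc=B A=clean B=clean
5) do Left; now loc=A A=clean B=clean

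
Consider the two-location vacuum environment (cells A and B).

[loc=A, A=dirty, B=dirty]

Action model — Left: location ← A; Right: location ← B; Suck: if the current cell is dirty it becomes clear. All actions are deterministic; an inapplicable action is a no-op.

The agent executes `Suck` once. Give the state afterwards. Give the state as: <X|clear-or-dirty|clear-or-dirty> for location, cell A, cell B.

<A|clear|dirty>

start: <A|dirty|dirty>
1. Suck → <A|clear|dirty>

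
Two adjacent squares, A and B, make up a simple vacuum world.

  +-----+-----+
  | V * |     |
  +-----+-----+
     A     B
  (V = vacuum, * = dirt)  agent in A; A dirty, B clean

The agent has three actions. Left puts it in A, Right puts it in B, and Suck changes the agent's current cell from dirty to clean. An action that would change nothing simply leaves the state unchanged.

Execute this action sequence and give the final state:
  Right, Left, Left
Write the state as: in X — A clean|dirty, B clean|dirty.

1. Right → in B — A dirty, B clean
2. Left → in A — A dirty, B clean
3. Left → in A — A dirty, B clean

in A — A dirty, B clean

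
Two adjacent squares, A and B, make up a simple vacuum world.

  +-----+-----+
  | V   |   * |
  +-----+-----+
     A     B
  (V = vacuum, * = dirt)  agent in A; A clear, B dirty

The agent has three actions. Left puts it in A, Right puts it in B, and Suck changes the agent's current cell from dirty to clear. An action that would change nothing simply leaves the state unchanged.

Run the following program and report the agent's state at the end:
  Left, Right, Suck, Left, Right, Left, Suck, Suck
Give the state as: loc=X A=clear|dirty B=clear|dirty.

Left (#1): loc=A A=clear B=dirty
Right (#2): loc=B A=clear B=dirty
Suck (#3): loc=B A=clear B=clear
Left (#4): loc=A A=clear B=clear
Right (#5): loc=B A=clear B=clear
Left (#6): loc=A A=clear B=clear
Suck (#7): loc=A A=clear B=clear
Suck (#8): loc=A A=clear B=clear

loc=A A=clear B=clear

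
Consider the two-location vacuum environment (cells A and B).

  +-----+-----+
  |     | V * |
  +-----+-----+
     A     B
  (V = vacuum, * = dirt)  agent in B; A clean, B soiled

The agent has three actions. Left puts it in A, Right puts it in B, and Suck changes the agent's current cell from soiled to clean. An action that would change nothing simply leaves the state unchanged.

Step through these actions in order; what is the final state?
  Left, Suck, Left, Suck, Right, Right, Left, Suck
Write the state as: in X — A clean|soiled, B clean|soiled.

1. Left → in A — A clean, B soiled
2. Suck → in A — A clean, B soiled
3. Left → in A — A clean, B soiled
4. Suck → in A — A clean, B soiled
5. Right → in B — A clean, B soiled
6. Right → in B — A clean, B soiled
7. Left → in A — A clean, B soiled
8. Suck → in A — A clean, B soiled

in A — A clean, B soiled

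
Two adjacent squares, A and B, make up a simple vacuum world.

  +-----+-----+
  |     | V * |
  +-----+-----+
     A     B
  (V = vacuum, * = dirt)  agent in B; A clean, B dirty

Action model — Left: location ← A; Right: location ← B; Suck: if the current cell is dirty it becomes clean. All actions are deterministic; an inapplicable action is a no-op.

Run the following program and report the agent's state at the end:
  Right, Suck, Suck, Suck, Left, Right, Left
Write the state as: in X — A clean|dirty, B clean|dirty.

step 1/7 (Right): in B — A clean, B dirty
step 2/7 (Suck): in B — A clean, B clean
step 3/7 (Suck): in B — A clean, B clean
step 4/7 (Suck): in B — A clean, B clean
step 5/7 (Left): in A — A clean, B clean
step 6/7 (Right): in B — A clean, B clean
step 7/7 (Left): in A — A clean, B clean

in A — A clean, B clean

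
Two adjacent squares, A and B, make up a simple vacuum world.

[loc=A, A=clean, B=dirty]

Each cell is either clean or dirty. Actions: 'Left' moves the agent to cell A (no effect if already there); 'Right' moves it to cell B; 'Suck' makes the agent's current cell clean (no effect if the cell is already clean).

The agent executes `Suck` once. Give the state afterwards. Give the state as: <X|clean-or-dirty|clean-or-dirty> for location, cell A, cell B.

start: <A|clean|dirty>
t=1 Suck ⇒ <A|clean|dirty>

<A|clean|dirty>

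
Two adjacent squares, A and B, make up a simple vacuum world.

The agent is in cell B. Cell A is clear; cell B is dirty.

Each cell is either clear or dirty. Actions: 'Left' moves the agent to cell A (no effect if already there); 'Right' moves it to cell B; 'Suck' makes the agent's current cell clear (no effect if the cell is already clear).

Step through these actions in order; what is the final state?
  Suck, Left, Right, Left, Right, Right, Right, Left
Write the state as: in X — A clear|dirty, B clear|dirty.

Suck (#1): in B — A clear, B clear
Left (#2): in A — A clear, B clear
Right (#3): in B — A clear, B clear
Left (#4): in A — A clear, B clear
Right (#5): in B — A clear, B clear
Right (#6): in B — A clear, B clear
Right (#7): in B — A clear, B clear
Left (#8): in A — A clear, B clear

in A — A clear, B clear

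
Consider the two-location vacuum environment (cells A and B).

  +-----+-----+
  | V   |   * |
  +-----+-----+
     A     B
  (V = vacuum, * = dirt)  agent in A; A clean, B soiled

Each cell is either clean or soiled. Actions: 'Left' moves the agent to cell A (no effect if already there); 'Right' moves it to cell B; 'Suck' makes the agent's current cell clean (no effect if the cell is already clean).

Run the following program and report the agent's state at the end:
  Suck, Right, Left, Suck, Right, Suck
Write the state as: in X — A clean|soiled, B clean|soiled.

in B — A clean, B clean

t=1 Suck ⇒ in A — A clean, B soiled
t=2 Right ⇒ in B — A clean, B soiled
t=3 Left ⇒ in A — A clean, B soiled
t=4 Suck ⇒ in A — A clean, B soiled
t=5 Right ⇒ in B — A clean, B soiled
t=6 Suck ⇒ in B — A clean, B clean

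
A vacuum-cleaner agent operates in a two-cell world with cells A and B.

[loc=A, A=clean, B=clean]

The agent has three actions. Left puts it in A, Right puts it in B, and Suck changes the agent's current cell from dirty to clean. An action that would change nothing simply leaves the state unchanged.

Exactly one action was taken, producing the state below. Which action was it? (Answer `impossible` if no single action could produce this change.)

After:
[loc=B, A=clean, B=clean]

try  Left: in A — A clean, B clean
try Right: in B — A clean, B clean  ← match
try  Suck: in A — A clean, B clean

Right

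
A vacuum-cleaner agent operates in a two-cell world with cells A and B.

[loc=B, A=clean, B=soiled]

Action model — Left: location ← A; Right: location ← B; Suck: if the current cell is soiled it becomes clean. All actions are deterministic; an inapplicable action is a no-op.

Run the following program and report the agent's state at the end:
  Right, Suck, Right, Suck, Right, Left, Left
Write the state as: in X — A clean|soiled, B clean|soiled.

in A — A clean, B clean

1. Right → in B — A clean, B soiled
2. Suck → in B — A clean, B clean
3. Right → in B — A clean, B clean
4. Suck → in B — A clean, B clean
5. Right → in B — A clean, B clean
6. Left → in A — A clean, B clean
7. Left → in A — A clean, B clean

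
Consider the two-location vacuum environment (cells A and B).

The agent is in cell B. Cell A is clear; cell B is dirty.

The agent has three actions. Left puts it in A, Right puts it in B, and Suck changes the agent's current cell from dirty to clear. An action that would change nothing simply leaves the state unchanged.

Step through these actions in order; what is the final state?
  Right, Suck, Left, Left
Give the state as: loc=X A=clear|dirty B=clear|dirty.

Right (#1): loc=B A=clear B=dirty
Suck (#2): loc=B A=clear B=clear
Left (#3): loc=A A=clear B=clear
Left (#4): loc=A A=clear B=clear

loc=A A=clear B=clear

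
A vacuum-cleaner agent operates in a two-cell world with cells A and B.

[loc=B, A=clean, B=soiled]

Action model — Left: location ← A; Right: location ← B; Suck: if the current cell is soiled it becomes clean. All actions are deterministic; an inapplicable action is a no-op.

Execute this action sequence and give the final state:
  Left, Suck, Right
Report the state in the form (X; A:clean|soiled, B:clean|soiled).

t=1 Left ⇒ (A; A:clean, B:soiled)
t=2 Suck ⇒ (A; A:clean, B:soiled)
t=3 Right ⇒ (B; A:clean, B:soiled)

(B; A:clean, B:soiled)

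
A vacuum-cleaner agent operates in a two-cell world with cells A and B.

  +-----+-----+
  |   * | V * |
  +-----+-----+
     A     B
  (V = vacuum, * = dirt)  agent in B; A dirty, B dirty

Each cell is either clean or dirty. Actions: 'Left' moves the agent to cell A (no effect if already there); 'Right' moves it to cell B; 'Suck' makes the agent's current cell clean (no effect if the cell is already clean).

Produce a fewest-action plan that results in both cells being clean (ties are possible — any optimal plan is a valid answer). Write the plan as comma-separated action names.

t=1 Suck ⇒ <B|dirty|clean>
t=2 Left ⇒ <A|dirty|clean>
t=3 Suck ⇒ <A|clean|clean>
min 3: Suck B + move + Suck A

Suck, Left, Suck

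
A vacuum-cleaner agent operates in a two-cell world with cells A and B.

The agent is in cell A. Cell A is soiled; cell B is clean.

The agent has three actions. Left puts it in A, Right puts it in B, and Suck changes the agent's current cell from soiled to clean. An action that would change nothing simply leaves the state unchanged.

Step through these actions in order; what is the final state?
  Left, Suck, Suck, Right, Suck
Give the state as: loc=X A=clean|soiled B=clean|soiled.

loc=B A=clean B=clean

t=1 Left ⇒ loc=A A=soiled B=clean
t=2 Suck ⇒ loc=A A=clean B=clean
t=3 Suck ⇒ loc=A A=clean B=clean
t=4 Right ⇒ loc=B A=clean B=clean
t=5 Suck ⇒ loc=B A=clean B=clean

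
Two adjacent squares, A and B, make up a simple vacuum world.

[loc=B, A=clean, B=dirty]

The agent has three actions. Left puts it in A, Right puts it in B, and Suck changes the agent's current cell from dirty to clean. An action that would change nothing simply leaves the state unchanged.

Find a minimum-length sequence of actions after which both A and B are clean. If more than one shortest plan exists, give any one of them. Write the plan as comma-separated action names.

step 1/1 (Suck): in B — A clean, B clean
min 1: B is dirty, one Suck

Suck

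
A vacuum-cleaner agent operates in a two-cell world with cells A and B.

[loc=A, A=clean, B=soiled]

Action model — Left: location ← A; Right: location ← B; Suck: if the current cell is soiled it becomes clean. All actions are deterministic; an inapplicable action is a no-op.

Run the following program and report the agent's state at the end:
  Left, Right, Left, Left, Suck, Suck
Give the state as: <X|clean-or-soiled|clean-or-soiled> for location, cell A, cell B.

step 1/6 (Left): <A|clean|soiled>
step 2/6 (Right): <B|clean|soiled>
step 3/6 (Left): <A|clean|soiled>
step 4/6 (Left): <A|clean|soiled>
step 5/6 (Suck): <A|clean|soiled>
step 6/6 (Suck): <A|clean|soiled>

<A|clean|soiled>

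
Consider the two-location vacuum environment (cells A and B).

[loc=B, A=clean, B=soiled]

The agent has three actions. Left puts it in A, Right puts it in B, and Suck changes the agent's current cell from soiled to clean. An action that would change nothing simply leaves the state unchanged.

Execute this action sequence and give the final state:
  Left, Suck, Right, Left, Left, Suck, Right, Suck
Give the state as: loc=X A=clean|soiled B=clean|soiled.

loc=B A=clean B=clean

1. Left → loc=A A=clean B=soiled
2. Suck → loc=A A=clean B=soiled
3. Right → loc=B A=clean B=soiled
4. Left → loc=A A=clean B=soiled
5. Left → loc=A A=clean B=soiled
6. Suck → loc=A A=clean B=soiled
7. Right → loc=B A=clean B=soiled
8. Suck → loc=B A=clean B=clean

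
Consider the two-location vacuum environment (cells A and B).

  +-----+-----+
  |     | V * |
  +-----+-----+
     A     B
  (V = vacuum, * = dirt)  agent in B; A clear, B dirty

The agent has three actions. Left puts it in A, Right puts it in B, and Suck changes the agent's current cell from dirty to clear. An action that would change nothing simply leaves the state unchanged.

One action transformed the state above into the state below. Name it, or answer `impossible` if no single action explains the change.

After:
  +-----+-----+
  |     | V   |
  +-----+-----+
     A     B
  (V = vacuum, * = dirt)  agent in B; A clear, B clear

Suck

try  Left: in A — A clear, B dirty
try Right: in B — A clear, B dirty
try  Suck: in B — A clear, B clear  ← match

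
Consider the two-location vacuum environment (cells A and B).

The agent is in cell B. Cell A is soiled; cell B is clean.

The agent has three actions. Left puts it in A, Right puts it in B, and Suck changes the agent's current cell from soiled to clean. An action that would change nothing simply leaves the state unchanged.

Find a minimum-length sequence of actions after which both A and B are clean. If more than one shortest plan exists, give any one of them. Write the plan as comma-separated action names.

Left, Suck

1) do Left; now loc=A A=soiled B=clean
2) do Suck; now loc=A A=clean B=clean
min 2: go A then Suck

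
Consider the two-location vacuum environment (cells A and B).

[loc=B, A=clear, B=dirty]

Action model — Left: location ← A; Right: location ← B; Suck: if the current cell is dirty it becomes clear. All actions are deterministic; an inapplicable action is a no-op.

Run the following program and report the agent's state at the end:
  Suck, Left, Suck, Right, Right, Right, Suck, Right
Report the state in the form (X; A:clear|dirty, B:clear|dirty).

1. Suck → (B; A:clear, B:clear)
2. Left → (A; A:clear, B:clear)
3. Suck → (A; A:clear, B:clear)
4. Right → (B; A:clear, B:clear)
5. Right → (B; A:clear, B:clear)
6. Right → (B; A:clear, B:clear)
7. Suck → (B; A:clear, B:clear)
8. Right → (B; A:clear, B:clear)

(B; A:clear, B:clear)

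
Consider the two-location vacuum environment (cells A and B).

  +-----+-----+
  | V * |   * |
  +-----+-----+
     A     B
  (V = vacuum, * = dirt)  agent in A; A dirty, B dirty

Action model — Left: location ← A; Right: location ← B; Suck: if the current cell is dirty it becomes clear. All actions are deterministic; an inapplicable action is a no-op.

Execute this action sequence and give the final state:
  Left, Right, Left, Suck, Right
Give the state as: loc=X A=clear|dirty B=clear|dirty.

1. Left → loc=A A=dirty B=dirty
2. Right → loc=B A=dirty B=dirty
3. Left → loc=A A=dirty B=dirty
4. Suck → loc=A A=clear B=dirty
5. Right → loc=B A=clear B=dirty

loc=B A=clear B=dirty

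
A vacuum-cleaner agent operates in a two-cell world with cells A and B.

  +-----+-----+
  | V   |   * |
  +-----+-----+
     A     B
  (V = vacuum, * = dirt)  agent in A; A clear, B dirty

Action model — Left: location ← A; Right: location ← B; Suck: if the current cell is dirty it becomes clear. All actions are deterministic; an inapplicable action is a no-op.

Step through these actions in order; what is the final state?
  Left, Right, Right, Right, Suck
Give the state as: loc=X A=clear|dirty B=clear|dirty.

loc=B A=clear B=clear

[1] after Left: loc=A A=clear B=dirty
[2] after Right: loc=B A=clear B=dirty
[3] after Right: loc=B A=clear B=dirty
[4] after Right: loc=B A=clear B=dirty
[5] after Suck: loc=B A=clear B=clear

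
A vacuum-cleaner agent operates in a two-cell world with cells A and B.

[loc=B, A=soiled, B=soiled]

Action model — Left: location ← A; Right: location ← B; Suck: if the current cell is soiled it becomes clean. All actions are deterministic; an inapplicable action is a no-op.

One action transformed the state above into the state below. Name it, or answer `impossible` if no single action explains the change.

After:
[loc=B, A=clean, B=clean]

try  Left: <A|soiled|soiled>
try Right: <B|soiled|soiled>
try  Suck: <B|soiled|clean>
no single action produces the after-state

impossible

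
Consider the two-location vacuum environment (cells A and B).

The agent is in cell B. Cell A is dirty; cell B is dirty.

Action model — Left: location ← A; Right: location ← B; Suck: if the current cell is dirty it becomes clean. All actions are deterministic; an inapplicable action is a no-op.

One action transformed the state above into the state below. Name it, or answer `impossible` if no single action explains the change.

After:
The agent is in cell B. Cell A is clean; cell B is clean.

try  Left: loc=A A=dirty B=dirty
try Right: loc=B A=dirty B=dirty
try  Suck: loc=B A=dirty B=clean
no single action produces the after-state

impossible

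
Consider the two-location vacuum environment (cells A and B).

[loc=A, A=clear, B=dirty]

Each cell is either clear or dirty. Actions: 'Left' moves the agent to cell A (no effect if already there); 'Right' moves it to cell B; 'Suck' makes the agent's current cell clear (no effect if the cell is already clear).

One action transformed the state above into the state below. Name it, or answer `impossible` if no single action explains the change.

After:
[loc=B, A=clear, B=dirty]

try  Left: <A|clear|dirty>
try Right: <B|clear|dirty>  ← match
try  Suck: <A|clear|dirty>

Right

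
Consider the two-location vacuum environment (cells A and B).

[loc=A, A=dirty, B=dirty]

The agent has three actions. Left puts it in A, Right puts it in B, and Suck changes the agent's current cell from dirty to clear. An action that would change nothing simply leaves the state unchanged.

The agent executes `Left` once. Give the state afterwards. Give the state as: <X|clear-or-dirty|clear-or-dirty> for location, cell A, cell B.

start: <A|dirty|dirty>
1. Left → <A|dirty|dirty>

<A|dirty|dirty>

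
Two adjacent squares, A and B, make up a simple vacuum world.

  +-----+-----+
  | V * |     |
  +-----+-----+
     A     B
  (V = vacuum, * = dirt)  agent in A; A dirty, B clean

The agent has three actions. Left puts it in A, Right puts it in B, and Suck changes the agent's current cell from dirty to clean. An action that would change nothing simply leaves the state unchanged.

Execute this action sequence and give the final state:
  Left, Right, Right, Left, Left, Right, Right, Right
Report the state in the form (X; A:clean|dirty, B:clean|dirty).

(B; A:dirty, B:clean)

Left (#1): (A; A:dirty, B:clean)
Right (#2): (B; A:dirty, B:clean)
Right (#3): (B; A:dirty, B:clean)
Left (#4): (A; A:dirty, B:clean)
Left (#5): (A; A:dirty, B:clean)
Right (#6): (B; A:dirty, B:clean)
Right (#7): (B; A:dirty, B:clean)
Right (#8): (B; A:dirty, B:clean)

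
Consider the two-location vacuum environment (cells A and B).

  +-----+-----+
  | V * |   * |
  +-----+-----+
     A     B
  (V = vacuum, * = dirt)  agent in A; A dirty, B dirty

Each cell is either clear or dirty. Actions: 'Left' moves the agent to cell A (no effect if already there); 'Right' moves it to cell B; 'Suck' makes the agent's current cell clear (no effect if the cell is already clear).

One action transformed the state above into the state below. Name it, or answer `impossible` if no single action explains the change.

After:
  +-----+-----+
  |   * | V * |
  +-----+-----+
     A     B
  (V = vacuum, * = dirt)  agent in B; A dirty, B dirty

Right

try  Left: <A|dirty|dirty>
try Right: <B|dirty|dirty>  ← match
try  Suck: <A|clear|dirty>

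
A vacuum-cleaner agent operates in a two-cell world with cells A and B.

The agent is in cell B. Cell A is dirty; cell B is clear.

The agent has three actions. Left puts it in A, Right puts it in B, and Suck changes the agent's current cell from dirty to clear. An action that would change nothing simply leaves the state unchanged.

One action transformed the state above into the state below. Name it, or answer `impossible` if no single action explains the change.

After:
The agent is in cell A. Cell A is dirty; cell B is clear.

Left

try  Left: loc=A A=dirty B=clear  ← match
try Right: loc=B A=dirty B=clear
try  Suck: loc=B A=dirty B=clear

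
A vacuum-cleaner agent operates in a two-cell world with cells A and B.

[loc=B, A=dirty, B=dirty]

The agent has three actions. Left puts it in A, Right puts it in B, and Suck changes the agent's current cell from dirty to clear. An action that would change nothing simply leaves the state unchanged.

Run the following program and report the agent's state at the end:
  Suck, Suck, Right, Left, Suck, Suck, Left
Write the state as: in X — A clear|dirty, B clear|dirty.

in A — A clear, B clear

[1] after Suck: in B — A dirty, B clear
[2] after Suck: in B — A dirty, B clear
[3] after Right: in B — A dirty, B clear
[4] after Left: in A — A dirty, B clear
[5] after Suck: in A — A clear, B clear
[6] after Suck: in A — A clear, B clear
[7] after Left: in A — A clear, B clear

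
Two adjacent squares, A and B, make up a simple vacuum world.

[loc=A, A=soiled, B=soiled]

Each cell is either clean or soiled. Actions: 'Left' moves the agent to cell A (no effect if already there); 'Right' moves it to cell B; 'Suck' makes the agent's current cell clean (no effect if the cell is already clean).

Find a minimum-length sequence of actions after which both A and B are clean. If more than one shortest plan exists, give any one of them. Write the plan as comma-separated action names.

Suck, Right, Suck

[1] after Suck: <A|clean|soiled>
[2] after Right: <B|clean|soiled>
[3] after Suck: <B|clean|clean>
min 3: Suck A + move + Suck B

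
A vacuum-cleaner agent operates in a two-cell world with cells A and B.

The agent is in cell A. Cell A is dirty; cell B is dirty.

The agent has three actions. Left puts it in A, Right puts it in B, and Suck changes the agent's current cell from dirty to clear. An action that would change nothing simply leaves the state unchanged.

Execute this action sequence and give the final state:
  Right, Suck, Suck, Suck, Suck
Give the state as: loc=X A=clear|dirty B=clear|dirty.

Right (#1): loc=B A=dirty B=dirty
Suck (#2): loc=B A=dirty B=clear
Suck (#3): loc=B A=dirty B=clear
Suck (#4): loc=B A=dirty B=clear
Suck (#5): loc=B A=dirty B=clear

loc=B A=dirty B=clear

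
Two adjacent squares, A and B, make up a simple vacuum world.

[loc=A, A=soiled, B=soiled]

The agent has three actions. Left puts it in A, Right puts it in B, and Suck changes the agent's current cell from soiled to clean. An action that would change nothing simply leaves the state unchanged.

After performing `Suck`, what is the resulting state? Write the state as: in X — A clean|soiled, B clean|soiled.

in A — A clean, B soiled

start: in A — A soiled, B soiled
[1] after Suck: in A — A clean, B soiled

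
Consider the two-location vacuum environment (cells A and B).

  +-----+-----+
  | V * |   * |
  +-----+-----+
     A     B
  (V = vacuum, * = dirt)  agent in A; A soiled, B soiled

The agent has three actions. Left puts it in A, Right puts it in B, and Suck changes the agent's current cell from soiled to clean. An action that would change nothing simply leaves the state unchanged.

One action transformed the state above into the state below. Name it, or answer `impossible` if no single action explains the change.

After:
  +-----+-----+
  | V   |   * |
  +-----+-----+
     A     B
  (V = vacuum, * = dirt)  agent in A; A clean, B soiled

Suck

try  Left: <A|soiled|soiled>
try Right: <B|soiled|soiled>
try  Suck: <A|clean|soiled>  ← match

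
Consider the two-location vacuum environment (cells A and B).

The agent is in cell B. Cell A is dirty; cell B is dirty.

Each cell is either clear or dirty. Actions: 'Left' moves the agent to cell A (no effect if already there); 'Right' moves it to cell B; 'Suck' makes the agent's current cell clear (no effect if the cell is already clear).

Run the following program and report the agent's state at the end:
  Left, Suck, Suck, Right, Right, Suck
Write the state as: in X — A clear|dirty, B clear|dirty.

1. Left → in A — A dirty, B dirty
2. Suck → in A — A clear, B dirty
3. Suck → in A — A clear, B dirty
4. Right → in B — A clear, B dirty
5. Right → in B — A clear, B dirty
6. Suck → in B — A clear, B clear

in B — A clear, B clear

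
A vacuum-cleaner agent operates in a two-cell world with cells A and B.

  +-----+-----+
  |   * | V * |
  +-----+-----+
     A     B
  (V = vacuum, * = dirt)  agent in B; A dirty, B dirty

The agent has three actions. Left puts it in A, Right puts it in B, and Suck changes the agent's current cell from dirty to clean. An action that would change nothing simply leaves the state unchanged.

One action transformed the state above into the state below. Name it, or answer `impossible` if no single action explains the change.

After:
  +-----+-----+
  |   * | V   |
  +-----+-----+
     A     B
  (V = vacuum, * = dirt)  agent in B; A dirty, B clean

try  Left: loc=A A=dirty B=dirty
try Right: loc=B A=dirty B=dirty
try  Suck: loc=B A=dirty B=clean  ← match

Suck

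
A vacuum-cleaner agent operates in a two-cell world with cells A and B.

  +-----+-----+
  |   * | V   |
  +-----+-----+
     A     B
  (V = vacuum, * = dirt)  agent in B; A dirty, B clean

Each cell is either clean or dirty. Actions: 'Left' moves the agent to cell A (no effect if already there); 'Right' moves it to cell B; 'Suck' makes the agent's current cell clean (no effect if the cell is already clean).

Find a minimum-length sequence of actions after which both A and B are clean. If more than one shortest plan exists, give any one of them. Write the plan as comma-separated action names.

step 1/2 (Left): loc=A A=dirty B=clean
step 2/2 (Suck): loc=A A=clean B=clean
min 2: go A then Suck

Left, Suck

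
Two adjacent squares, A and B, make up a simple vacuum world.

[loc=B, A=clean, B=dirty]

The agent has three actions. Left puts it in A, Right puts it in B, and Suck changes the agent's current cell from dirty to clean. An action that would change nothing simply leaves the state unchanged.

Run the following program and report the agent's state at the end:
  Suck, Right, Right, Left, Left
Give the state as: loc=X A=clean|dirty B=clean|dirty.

1. Suck → loc=B A=clean B=clean
2. Right → loc=B A=clean B=clean
3. Right → loc=B A=clean B=clean
4. Left → loc=A A=clean B=clean
5. Left → loc=A A=clean B=clean

loc=A A=clean B=clean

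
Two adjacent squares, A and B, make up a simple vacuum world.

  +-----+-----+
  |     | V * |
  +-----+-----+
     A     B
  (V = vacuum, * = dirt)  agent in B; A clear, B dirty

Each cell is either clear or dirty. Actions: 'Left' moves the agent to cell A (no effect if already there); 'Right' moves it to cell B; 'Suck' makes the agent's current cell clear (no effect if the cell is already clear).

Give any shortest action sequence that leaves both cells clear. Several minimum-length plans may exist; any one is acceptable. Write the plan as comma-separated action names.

step 1/1 (Suck): loc=B A=clear B=clear
min 1: B is dirty, one Suck

Suck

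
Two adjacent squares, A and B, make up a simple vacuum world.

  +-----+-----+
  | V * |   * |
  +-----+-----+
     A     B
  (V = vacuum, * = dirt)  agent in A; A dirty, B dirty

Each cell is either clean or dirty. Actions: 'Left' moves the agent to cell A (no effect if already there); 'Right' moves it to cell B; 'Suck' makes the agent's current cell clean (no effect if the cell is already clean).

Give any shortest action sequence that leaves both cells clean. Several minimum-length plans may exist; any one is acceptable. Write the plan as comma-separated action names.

Suck, Right, Suck

[1] after Suck: <A|clean|dirty>
[2] after Right: <B|clean|dirty>
[3] after Suck: <B|clean|clean>
min 3: Suck A + move + Suck B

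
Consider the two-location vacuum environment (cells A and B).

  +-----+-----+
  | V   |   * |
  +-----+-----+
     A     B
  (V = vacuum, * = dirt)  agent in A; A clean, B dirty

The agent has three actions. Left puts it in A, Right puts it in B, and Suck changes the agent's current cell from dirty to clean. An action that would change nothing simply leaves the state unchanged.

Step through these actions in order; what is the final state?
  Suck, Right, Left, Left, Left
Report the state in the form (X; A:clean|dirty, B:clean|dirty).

(A; A:clean, B:dirty)

[1] after Suck: (A; A:clean, B:dirty)
[2] after Right: (B; A:clean, B:dirty)
[3] after Left: (A; A:clean, B:dirty)
[4] after Left: (A; A:clean, B:dirty)
[5] after Left: (A; A:clean, B:dirty)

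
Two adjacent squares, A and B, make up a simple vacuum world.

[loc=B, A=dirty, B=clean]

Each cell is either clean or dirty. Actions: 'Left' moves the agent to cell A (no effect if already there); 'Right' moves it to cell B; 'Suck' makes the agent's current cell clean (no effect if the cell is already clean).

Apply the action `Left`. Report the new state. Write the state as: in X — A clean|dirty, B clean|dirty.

start: in B — A dirty, B clean
1. Left → in A — A dirty, B clean

in A — A dirty, B clean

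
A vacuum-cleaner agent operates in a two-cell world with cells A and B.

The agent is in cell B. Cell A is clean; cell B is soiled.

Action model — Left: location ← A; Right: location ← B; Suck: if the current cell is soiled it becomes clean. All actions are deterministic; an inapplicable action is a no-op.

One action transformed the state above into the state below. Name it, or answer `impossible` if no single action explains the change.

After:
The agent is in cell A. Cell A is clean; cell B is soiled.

try  Left: loc=A A=clean B=soiled  ← match
try Right: loc=B A=clean B=soiled
try  Suck: loc=B A=clean B=clean

Left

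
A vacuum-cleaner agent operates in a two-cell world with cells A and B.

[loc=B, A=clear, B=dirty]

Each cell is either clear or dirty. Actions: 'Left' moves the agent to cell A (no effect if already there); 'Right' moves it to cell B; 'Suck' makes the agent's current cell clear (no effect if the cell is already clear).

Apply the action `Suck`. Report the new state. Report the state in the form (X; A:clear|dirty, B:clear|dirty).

start: (B; A:clear, B:dirty)
[1] after Suck: (B; A:clear, B:clear)

(B; A:clear, B:clear)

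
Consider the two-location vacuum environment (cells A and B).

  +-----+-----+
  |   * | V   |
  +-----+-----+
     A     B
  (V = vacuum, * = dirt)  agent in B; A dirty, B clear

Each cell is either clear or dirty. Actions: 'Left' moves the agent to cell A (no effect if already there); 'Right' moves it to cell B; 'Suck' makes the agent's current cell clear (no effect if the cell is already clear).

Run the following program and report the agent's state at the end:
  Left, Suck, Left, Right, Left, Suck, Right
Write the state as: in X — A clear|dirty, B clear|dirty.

in B — A clear, B clear

Left (#1): in A — A dirty, B clear
Suck (#2): in A — A clear, B clear
Left (#3): in A — A clear, B clear
Right (#4): in B — A clear, B clear
Left (#5): in A — A clear, B clear
Suck (#6): in A — A clear, B clear
Right (#7): in B — A clear, B clear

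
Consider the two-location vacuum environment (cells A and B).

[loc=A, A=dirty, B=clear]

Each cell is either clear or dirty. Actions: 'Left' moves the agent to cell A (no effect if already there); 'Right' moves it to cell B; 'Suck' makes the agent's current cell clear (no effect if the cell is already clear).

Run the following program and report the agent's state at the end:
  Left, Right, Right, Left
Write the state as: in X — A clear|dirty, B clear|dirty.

in A — A dirty, B clear

1. Left → in A — A dirty, B clear
2. Right → in B — A dirty, B clear
3. Right → in B — A dirty, B clear
4. Left → in A — A dirty, B clear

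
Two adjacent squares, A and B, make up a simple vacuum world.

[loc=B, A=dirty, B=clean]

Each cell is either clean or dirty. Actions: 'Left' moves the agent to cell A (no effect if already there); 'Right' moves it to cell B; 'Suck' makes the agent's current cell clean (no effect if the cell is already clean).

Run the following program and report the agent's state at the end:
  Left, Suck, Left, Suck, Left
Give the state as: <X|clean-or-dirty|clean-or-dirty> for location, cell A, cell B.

<A|clean|clean>

step 1/5 (Left): <A|dirty|clean>
step 2/5 (Suck): <A|clean|clean>
step 3/5 (Left): <A|clean|clean>
step 4/5 (Suck): <A|clean|clean>
step 5/5 (Left): <A|clean|clean>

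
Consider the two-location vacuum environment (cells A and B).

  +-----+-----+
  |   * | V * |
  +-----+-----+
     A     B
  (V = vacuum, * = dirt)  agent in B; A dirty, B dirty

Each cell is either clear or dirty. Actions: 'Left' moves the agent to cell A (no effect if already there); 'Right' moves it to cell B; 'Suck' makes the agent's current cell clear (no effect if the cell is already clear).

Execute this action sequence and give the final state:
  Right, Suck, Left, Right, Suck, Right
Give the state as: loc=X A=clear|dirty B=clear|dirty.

[1] after Right: loc=B A=dirty B=dirty
[2] after Suck: loc=B A=dirty B=clear
[3] after Left: loc=A A=dirty B=clear
[4] after Right: loc=B A=dirty B=clear
[5] after Suck: loc=B A=dirty B=clear
[6] after Right: loc=B A=dirty B=clear

loc=B A=dirty B=clear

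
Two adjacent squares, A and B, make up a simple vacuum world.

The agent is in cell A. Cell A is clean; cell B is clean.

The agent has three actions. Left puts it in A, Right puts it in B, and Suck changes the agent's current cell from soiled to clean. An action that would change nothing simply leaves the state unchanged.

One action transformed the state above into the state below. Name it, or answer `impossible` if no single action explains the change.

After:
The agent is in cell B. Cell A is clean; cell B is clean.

try  Left: (A; A:clean, B:clean)
try Right: (B; A:clean, B:clean)  ← match
try  Suck: (A; A:clean, B:clean)

Right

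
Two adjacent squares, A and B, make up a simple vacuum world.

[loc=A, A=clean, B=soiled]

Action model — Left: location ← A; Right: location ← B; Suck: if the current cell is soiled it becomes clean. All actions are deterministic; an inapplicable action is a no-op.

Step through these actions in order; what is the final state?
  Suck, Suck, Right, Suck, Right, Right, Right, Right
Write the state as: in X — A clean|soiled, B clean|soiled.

[1] after Suck: in A — A clean, B soiled
[2] after Suck: in A — A clean, B soiled
[3] after Right: in B — A clean, B soiled
[4] after Suck: in B — A clean, B clean
[5] after Right: in B — A clean, B clean
[6] after Right: in B — A clean, B clean
[7] after Right: in B — A clean, B clean
[8] after Right: in B — A clean, B clean

in B — A clean, B clean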